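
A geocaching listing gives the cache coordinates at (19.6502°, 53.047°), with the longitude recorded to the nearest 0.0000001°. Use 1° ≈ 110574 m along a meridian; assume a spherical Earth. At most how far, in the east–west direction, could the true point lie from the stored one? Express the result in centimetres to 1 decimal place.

0.5 centimetres

Rounding to 7 decimal places leaves the longitude within ±5e-08° of the true value.
At latitude 19.6502° a degree of longitude spans 110574 m × cos 19.6502° = 110574 × 0.9418 ≈ 104135 m.
East–west error: 5e-08° × 104135 m/° ≈ 0.00520673 m.
That is 0.00520673 m = 0.52067 cm.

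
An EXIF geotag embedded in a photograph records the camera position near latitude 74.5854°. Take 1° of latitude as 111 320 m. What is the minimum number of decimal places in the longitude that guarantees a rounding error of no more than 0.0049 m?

At 74.5854° one degree of longitude covers 111320 × cos 74.5854° ≈ 111320 × 0.2658 ≈ 29589.1 m.
With N decimal places the half-ulp bound is 0.5·10⁻ᴺ°, or 0.5·10⁻ᴺ × 29589.1 m on the ground.
Setting 14794.5 × 10⁻ᴺ ≤ 0.0049 gives 10ᴺ ≥ 3.019e+06, i.e. N ≥ 6.48.
So 7 decimal places suffice (0.00148 m); 6 would allow up to 0.0148 m.

7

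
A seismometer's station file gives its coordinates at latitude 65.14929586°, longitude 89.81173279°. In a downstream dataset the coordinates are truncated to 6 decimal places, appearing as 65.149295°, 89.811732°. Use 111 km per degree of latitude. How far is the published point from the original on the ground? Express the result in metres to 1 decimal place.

The latitude changed by +0.00000086° and the longitude by +0.00000079°.
N–S: 0.00000086° × 111000 m/° = 0.09546 m.
E–W at 65.1493°: 0.00000079° × 111000 × cos 65.1493° = 0.00000079 × 111000 × 0.4203 ≈ 0.0368522 m.
Distance: √(0.09546² + 0.0368522²) ≈ 0.102326 m.

0.1 metres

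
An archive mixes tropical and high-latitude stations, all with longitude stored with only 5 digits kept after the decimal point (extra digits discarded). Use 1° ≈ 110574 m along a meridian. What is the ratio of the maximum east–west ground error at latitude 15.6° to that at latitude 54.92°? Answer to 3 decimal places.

1.676

Truncating at 5 decimal places can drop up to a full unit in the last place, so the longitude may be off by as much as 1e-05°.
Error at 15.6° = 1e-05° × 110574 × cos 15.6° ≈ 1.1057 × 0.9632 = 1.065 m.
At 54.92°: 1e-05° × 110574 × cos 54.92° = 1e-05 × 110574 × 0.5747 ≈ 0.63549 m.
The ratio reduces to cos 15.6° / cos 54.92° = 0.9632/0.5747 ≈ 1.6759.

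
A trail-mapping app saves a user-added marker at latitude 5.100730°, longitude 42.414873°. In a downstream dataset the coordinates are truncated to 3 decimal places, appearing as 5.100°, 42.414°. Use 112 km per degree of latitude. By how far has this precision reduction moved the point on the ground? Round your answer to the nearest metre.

127 metres

Δlat = 5.100730 − 5.100 = +0.000730°; Δlon = 42.414873 − 42.414 = +0.000873°.
N–S: 0.000730° × 112000 m/° = 81.76 m.
East–west at this latitude: 0.000873° × 112000 × cos 5.1° ≈ 0.000873 × 111557 = 97.3889 m.
Distance: √(81.76² + 97.3889²) ≈ 127.159 m.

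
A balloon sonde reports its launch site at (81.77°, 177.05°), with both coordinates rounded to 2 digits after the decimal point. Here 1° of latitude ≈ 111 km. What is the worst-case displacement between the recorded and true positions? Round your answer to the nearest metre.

561 metres

Rounding to 2 decimal places leaves each coordinate within ±0.005° of the true value.
Latitude error → 0.005 × 111000 = 555 m along the meridian.
East–west component at 81.77°: 0.005° × 111000 × cos 81.77° ≈ 0.005 × 15889.3 ≈ 79.4467 m.
The two errors are perpendicular, so the maximum displacement is √(555² + 79.4467²) ≈ 560.657 m.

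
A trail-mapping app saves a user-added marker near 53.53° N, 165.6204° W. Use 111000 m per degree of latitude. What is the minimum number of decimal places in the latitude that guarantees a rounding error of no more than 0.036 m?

One degree of latitude covers 111000 m.
With N decimal places the half-ulp bound is 0.5·10⁻ᴺ°, or 0.5·10⁻ᴺ × 111000 m on the ground.
Need 0.5 × 111000 × 10⁻ᴺ ≤ 0.036 → 10⁻ᴺ ≤ 6.486e-07, so N ≥ 6.19.
So 7 decimal places suffice (0.00555 m); 6 would allow up to 0.0555 m.

7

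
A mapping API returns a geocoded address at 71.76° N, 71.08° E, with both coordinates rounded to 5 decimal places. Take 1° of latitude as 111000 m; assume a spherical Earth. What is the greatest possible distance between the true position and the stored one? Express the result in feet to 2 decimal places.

Rounding to 5 decimal places leaves each coordinate within ±5e-06° of the true value.
N–S: 5e-06° × 111000 m/° = 0.555 m.
E–W at 71.76°: 5e-06° × 111000 × cos 71.76° = 5e-06 × 111000 × 0.3130 ≈ 0.173714 m.
The two errors are perpendicular, so the maximum displacement is √(0.555² + 0.173714²) ≈ 0.581551 m.
In feet: 0.581551 m ÷ 0.3048 ≈ 1.908 ft.

1.91 feet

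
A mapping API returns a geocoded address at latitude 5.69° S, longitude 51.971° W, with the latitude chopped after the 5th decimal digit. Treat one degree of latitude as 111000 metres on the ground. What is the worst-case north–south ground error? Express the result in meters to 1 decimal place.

1.1 meters

Truncating at 5 decimal places can drop up to a full unit in the last place, so the latitude may be off by as much as 1e-05°.
Along the meridian that is 1e-05° × 111000 m/° = 1.11 m.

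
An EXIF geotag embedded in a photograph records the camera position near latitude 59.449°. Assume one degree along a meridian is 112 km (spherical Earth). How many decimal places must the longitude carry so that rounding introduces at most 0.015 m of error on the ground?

7 decimal places

At 59.449° one degree of longitude covers 112000 × cos 59.449° ≈ 112000 × 0.5083 ≈ 56930.2 m.
N decimal places → at most half a unit in the last place, 0.5 × 10⁻ᴺ° = 56930.2/2 × 10⁻ᴺ m.
Setting 28465.1 × 10⁻ᴺ ≤ 0.015 gives 10ᴺ ≥ 1.898e+06, i.e. N ≥ 6.28.
So 7 decimal places suffice (0.00285 m); 6 would allow up to 0.0285 m.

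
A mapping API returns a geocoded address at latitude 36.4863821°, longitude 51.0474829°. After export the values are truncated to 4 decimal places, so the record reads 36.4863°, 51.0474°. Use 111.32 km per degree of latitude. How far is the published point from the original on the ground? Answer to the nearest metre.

12 metres

The latitude changed by +0.0000821° and the longitude by +0.0000829°.
North–south shift: 0.0000821 × 111320 = 9.13937 m.
E–W at 36.4863°: 0.0000829° × 111320 × cos 36.4863° = 0.0000829 × 111320 × 0.8040 ≈ 7.41965 m.
Distance: √(9.13937² + 7.41965²) ≈ 11.772 m.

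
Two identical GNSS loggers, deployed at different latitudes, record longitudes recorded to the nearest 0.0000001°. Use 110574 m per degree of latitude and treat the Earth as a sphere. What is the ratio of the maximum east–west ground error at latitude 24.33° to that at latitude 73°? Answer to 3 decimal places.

3.117

Rounding to 7 decimal places leaves the longitude within ±5e-08° of the true value.
Error at 24.33° = 5e-08° × 110574 × cos 24.33° ≈ 0.0055287 × 0.9112 = 0.0050377 m.
At 73°: 5e-08° × 110574 × cos 73° = 5e-08 × 110574 × 0.2924 ≈ 0.0016164 m.
Ratio: 0.0050377 / 0.0016164 = cos 24.33° / cos 73° ≈ 3.1165.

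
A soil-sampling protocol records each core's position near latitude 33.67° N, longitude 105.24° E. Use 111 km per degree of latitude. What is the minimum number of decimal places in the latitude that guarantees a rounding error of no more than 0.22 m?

6 decimal places

One degree of latitude covers 111000 m.
Rounding to N decimal places gives at most 0.5 × 10⁻ᴺ degrees of error, i.e. 0.5 × 10⁻ᴺ × 111000 m.
Setting 55500 × 10⁻ᴺ ≤ 0.22 gives 10ᴺ ≥ 2.523e+05, i.e. N ≥ 5.40.
So 6 decimal places suffice (0.0555 m); 5 would allow up to 0.555 m.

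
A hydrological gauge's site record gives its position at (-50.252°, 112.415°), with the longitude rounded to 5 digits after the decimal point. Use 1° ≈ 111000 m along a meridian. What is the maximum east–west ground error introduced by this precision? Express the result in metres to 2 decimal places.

0.35 metres

Rounding to 5 decimal places leaves the longitude within ±5e-06° of the true value.
At latitude 50.252° a degree of longitude spans 111000 m × cos 50.252° = 111000 × 0.6394 ≈ 70974.8 m.
Maximum E–W displacement: 5e-06 × 70974.8 = 0.354874 m.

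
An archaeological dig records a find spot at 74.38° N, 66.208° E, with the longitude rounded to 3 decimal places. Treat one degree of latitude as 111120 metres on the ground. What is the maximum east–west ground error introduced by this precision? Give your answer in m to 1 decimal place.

15.0 m

Rounding to 3 decimal places leaves the longitude within ±0.0005° of the true value.
Parallels shrink by cos φ, so at 74.38° a degree of longitude is 111120 × 0.2693 ≈ 29919.7 m.
Maximum E–W displacement: 0.0005 × 29919.7 = 14.9599 m.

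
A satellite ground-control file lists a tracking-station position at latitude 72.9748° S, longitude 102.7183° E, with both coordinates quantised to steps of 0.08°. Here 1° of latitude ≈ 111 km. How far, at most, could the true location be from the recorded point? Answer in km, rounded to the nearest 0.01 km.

4.63 km

With a 0.08° grid the true value lies within half a step, ±0.08°/2 = ±0.04°, of the stored one.
Latitude error → 0.04 × 111000 = 4440 m along the meridian.
East–west component at 72.9748°: 0.04° × 111000 × cos 72.9748° ≈ 0.04 × 32499.9 ≈ 1300 m.
The two errors are perpendicular, so the maximum displacement is √(4440² + 1300²) ≈ 4626.4 m.
That is 4626.4 m = 4.6264 km.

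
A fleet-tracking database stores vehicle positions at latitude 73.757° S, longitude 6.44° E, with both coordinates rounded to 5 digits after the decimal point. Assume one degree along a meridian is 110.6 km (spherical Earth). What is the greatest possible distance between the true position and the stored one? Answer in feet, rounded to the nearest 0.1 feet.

Rounding to 5 decimal places leaves each coordinate within ±5e-06° of the true value.
North–south component: 5e-06° × 110600 = 0.553 m.
Longitude error → 5e-06 × 110600 × cos 73.757° = 5e-06 × 110600 × 0.2797 ≈ 0.154681 m.
Worst case both components are at the extreme and orthogonal: √(0.553² + 0.154681²) ≈ 0.574226 m.
Converting: 0.574226 m × 3.2808 ft/m ≈ 1.8839 ft.

1.9 feet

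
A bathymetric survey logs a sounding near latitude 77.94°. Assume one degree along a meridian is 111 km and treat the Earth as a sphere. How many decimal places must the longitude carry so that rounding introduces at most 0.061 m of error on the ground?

At 77.94° one degree of longitude covers 111000 × cos 77.94° ≈ 111000 × 0.2089 ≈ 23191.9 m.
N decimal places → at most half a unit in the last place, 0.5 × 10⁻ᴺ° = 23191.9/2 × 10⁻ᴺ m.
Need 0.5 × 23191.9 × 10⁻ᴺ ≤ 0.061 → 10⁻ᴺ ≤ 5.260e-06, so N ≥ 5.28.
N = 5 would give 0.116 m (too coarse); N = 6 gives 0.0116 m ≤ 0.061 m.

6 decimal places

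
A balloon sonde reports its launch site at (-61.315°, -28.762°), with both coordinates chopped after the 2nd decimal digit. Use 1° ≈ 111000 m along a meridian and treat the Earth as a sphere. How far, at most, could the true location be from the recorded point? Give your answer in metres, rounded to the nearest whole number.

Truncating at 2 decimal places can drop up to a full unit in the last place, so each coordinate may be off by as much as 0.01°.
N–S: 0.01° × 111000 m/° = 1110 m.
East–west component at 61.315°: 0.01° × 111000 × cos 61.315° ≈ 0.01 × 53279.3 ≈ 532.793 m.
Worst case both components are at the extreme and orthogonal: √(1110² + 532.793²) ≈ 1231.25 m.

1231 metres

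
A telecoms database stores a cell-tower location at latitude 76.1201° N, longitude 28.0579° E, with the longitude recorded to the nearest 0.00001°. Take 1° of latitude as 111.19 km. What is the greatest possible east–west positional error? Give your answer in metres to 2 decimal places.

Rounding to 5 decimal places leaves the longitude within ±5e-06° of the true value.
At latitude 76.1201° a degree of longitude spans 111190 m × cos 76.1201° = 111190 × 0.2399 ≈ 26673.1 m.
So at most 5e-06° × 26673.1 ≈ 0.133365 m east–west.

0.13 metres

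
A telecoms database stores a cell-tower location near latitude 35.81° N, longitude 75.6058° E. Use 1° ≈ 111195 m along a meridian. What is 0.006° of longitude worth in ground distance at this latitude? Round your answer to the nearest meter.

At 35.81° a degree of longitude is 111195 × cos 35.81° ≈ 90174.9 m, so 0.006° corresponds to 541.049 m.

541 meters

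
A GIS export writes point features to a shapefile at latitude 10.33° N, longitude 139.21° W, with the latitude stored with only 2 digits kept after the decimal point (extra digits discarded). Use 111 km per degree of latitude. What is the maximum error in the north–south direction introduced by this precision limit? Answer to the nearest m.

Truncating at 2 decimal places can drop up to a full unit in the last place, so the latitude may be off by as much as 0.01°.
Along the meridian that is 0.01° × 111000 m/° = 1110 m.

1110 m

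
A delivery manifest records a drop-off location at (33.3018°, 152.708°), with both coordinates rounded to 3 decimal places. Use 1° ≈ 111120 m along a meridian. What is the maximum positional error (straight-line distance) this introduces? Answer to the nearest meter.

72 meters

Rounding to 3 decimal places leaves each coordinate within ±0.0005° of the true value.
N–S: 0.0005° × 111120 m/° = 55.56 m.
Longitude error → 0.0005 × 111120 × cos 33.3018° = 0.0005 × 111120 × 0.8358 ≈ 46.4365 m.
Worst case both components are at the extreme and orthogonal: √(55.56² + 46.4365²) ≈ 72.4104 m.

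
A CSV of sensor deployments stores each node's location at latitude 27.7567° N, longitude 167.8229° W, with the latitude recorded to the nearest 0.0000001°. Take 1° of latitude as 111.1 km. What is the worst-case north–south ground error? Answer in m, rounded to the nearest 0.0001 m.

Rounding to 7 decimal places leaves the latitude within ±5e-08° of the true value.
Along the meridian that is 5e-08° × 111100 m/° = 0.005555 m.

0.0056 m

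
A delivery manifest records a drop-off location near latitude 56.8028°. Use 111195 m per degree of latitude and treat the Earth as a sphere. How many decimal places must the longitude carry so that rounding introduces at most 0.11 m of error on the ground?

6 decimal places

At 56.8028° one degree of longitude covers 111195 × cos 56.8028° ≈ 111195 × 0.5475 ≈ 60881.7 m.
With N decimal places the half-ulp bound is 0.5·10⁻ᴺ°, or 0.5·10⁻ᴺ × 60881.7 m on the ground.
Need 0.5 × 60881.7 × 10⁻ᴺ ≤ 0.11 → 10⁻ᴺ ≤ 3.614e-06, so N ≥ 5.44.
N = 5 would give 0.304 m (too coarse); N = 6 gives 0.0304 m ≤ 0.11 m.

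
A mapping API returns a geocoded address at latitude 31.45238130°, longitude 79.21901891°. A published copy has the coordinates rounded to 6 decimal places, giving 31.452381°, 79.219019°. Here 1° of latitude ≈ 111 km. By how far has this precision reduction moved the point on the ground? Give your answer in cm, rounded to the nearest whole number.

3 cm

The latitude changed by +0.00000030° and the longitude by -0.00000009°.
North–south shift: 0.00000030 × 111000 = 0.0333 m.
E–W at 31.4524°: -0.00000009° × 111000 × cos 31.4524° = -0.00000009 × 111000 × 0.8531 ≈ -0.00852221 m.
Hypotenuse of the two orthogonal shifts: √(0.0333² + 0.00852221²) = 0.0343732 m.
That is 0.0343732 m = 3.4373 cm.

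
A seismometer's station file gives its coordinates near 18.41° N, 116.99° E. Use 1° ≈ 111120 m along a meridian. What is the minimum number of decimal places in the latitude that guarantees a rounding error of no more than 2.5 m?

One degree of latitude covers 111120 m.
Rounding to N decimal places gives at most 0.5 × 10⁻ᴺ degrees of error, i.e. 0.5 × 10⁻ᴺ × 111120 m.
Need 0.5 × 111120 × 10⁻ᴺ ≤ 2.5 → 10⁻ᴺ ≤ 4.500e-05, so N ≥ 4.35.
At 4 places the error can reach 5.56 m, but 5 places keeps it to 0.556 m.

5 decimal places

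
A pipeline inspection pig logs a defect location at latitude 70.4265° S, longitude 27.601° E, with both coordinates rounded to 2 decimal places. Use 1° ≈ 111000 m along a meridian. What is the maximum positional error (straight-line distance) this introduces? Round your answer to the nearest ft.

Rounding to 2 decimal places leaves each coordinate within ±0.005° of the true value.
North–south component: 0.005° × 111000 = 555 m.
E–W at 70.4265°: 0.005° × 111000 × cos 70.4265° = 0.005 × 111000 × 0.3350 ≈ 185.934 m.
Worst case both components are at the extreme and orthogonal: √(555² + 185.934²) ≈ 585.317 m.
Converting: 585.317 m × 3.2808 ft/m ≈ 1920.3 ft.

1920 ft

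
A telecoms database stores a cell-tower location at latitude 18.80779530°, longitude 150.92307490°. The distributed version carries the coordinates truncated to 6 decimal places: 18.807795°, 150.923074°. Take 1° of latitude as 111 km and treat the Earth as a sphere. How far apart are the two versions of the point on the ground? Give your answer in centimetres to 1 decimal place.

Δlat = 18.80779530 − 18.807795 = +0.00000030°; Δlon = 150.92307490 − 150.923074 = +0.00000090°.
North–south shift: 0.00000030 × 111000 = 0.0333 m.
East–west at this latitude: 0.00000090° × 111000 × cos 18.8078° ≈ 0.00000090 × 105073 = 0.0945659 m.
Distance: √(0.0333² + 0.0945659²) ≈ 0.100258 m.
That is 0.100258 m = 10.026 cm.

10.0 centimetres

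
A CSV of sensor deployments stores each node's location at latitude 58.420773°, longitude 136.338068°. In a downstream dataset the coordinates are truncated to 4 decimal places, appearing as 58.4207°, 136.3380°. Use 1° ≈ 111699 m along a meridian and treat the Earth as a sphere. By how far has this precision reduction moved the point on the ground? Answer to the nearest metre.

9 metres

The latitude changed by +0.000073° and the longitude by +0.000068°.
North–south shift: 0.000073 × 111699 = 8.15403 m.
East–west at this latitude: 0.000068° × 111699 × cos 58.4207° ≈ 0.000068 × 58494.3 = 3.97761 m.
Distance: √(8.15403² + 3.97761²) ≈ 9.07246 m.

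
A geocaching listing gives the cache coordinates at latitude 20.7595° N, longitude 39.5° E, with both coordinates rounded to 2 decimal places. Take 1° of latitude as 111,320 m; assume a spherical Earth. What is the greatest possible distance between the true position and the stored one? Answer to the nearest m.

Rounding to 2 decimal places leaves each coordinate within ±0.005° of the true value.
Latitude error → 0.005 × 111320 = 556.6 m along the meridian.
East–west component at 20.7595°: 0.005° × 111320 × cos 20.7595° ≈ 0.005 × 104093 ≈ 520.464 m.
The two errors are perpendicular, so the maximum displacement is √(556.6² + 520.464²) ≈ 762.027 m.

762 m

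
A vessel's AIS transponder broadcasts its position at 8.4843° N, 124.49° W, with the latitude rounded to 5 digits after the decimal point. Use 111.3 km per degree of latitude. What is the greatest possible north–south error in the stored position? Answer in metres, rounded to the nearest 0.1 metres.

Rounding to 5 decimal places leaves the latitude within ±5e-06° of the true value.
North–south distance: 5e-06° × 111300 m/° = 0.5565 m.

0.6 metres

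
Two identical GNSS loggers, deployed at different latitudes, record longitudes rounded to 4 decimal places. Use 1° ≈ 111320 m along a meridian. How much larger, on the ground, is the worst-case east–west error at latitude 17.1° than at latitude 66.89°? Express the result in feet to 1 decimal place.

10.3 feet

Rounding to 4 decimal places leaves the longitude within ±5e-05° of the true value.
At 17.1°: 5e-05° × 111320 × cos 17.1° = 5e-05 × 111320 × 0.9558 ≈ 5.3199 m.
At 66.89°: 5e-05° × 111320 × cos 66.89° = 5e-05 × 111320 × 0.3925 ≈ 2.1846 m.
So the lower-latitude error exceeds the higher by 5.3199 − 2.1846 = 3.1353 m.
In feet: 3.1353 m ÷ 0.3048 ≈ 10.286 ft.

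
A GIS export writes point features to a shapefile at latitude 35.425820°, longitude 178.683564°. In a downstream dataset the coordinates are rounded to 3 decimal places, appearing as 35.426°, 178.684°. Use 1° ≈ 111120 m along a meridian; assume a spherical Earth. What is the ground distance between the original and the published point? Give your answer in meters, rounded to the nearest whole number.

44 meters

Δlat = 35.425820 − 35.426 = -0.000180°; Δlon = 178.683564 − 178.684 = -0.000436°.
North–south shift: -0.000180 × 111120 = -20.0016 m.
East–west at this latitude: -0.000436° × 111120 × cos 35.426° ≈ -0.000436 × 90547.8 = -39.4788 m.
Combined displacement = (20.0016² + 39.4788²)^½ ≈ 44.2566 m.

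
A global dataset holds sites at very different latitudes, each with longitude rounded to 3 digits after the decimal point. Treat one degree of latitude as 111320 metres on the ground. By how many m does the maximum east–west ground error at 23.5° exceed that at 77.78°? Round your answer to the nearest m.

39 m

Rounding to 3 decimal places leaves the longitude within ±0.0005° of the true value.
At 23.5°: 0.0005° × 111320 × cos 23.5° = 0.0005 × 111320 × 0.9171 ≈ 51.044 m.
At 77.78°: 0.0005° × 111320 × cos 77.78° = 0.0005 × 111320 × 0.2117 ≈ 11.781 m.
Difference: 51.044 − 11.781 = 39.262 m.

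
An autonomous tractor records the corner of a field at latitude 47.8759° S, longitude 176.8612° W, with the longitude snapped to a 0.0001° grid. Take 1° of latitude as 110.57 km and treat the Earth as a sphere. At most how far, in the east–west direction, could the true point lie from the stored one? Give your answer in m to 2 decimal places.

With a 0.0001° grid the true value lies within half a step, ±0.0001°/2 = ±5e-05°, of the stored one.
Parallels shrink by cos φ, so at 47.8759° a degree of longitude is 110570 × 0.6707 ≈ 74163.6 m.
So at most 5e-05° × 74163.6 ≈ 3.70818 m east–west.

3.71 m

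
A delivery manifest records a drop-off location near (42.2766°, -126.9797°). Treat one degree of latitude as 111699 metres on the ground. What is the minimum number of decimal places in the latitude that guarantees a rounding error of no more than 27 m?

4

One degree of latitude covers 111699 m.
N decimal places → at most half a unit in the last place, 0.5 × 10⁻ᴺ° = 111699/2 × 10⁻ᴺ m.
Setting 55849.5 × 10⁻ᴺ ≤ 27 gives 10ᴺ ≥ 2068, i.e. N ≥ 3.32.
At 3 places the error can reach 55.8 m, but 4 places keeps it to 5.58 m.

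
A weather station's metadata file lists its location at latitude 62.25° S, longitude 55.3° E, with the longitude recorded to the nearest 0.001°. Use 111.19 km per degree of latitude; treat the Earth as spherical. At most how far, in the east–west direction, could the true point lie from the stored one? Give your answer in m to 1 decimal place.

Rounding to 3 decimal places leaves the longitude within ±0.0005° of the true value.
One degree of longitude at 62.25° is 111190 × cos 62.25° ≈ 111190 × 0.4656 = 51771.7 m.
Maximum E–W displacement: 0.0005 × 51771.7 = 25.8858 m.

25.9 m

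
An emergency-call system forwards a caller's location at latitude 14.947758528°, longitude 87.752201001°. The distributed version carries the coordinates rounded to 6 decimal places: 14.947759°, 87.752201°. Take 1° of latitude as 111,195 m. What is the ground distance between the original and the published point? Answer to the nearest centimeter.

Δlat = 14.947758528 − 14.947759 = -0.000000472°; Δlon = 87.752201001 − 87.752201 = +0.000000001°.
North–south shift: -0.000000472 × 111195 = -0.052484 m.
E–W at 14.9478°: 0.000000001° × 111195 × cos 14.9478° = 0.000000001 × 111195 × 0.9662 ≈ 0.000107433 m.
Distance: √(0.052484² + 0.000107433²) ≈ 0.0524841 m.
That is 0.0524841 m = 5.2484 cm.

5 centimeters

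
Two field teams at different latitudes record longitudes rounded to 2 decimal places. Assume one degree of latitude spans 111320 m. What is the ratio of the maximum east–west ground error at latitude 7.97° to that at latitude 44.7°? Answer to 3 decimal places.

Rounding to 2 decimal places leaves the longitude within ±0.005° of the true value.
Error at 7.97° = 0.005° × 111320 × cos 7.97° ≈ 556.6 × 0.9903 = 551.22 m.
At 44.7°: 0.005° × 111320 × cos 44.7° = 0.005 × 111320 × 0.7108 ≈ 395.63 m.
Ratio: 551.22 / 395.63 = cos 7.97° / cos 44.7° ≈ 1.3933.

1.393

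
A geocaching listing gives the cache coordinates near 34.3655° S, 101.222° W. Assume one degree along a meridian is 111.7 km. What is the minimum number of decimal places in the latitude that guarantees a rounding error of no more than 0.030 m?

7 decimal places

One degree of latitude covers 111700 m.
With N decimal places the half-ulp bound is 0.5·10⁻ᴺ°, or 0.5·10⁻ᴺ × 111700 m on the ground.
Need 0.5 × 111700 × 10⁻ᴺ ≤ 0.030 → 10⁻ᴺ ≤ 5.372e-07, so N ≥ 6.27.
At 6 places the error can reach 0.0558 m, but 7 places keeps it to 0.00558 m.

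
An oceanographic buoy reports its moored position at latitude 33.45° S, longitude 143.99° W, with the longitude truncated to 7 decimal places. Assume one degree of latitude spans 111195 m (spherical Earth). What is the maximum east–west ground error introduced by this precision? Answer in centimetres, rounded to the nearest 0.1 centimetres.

0.9 centimetres

Truncating at 7 decimal places can drop up to a full unit in the last place, so the longitude may be off by as much as 1e-07°.
Parallels shrink by cos φ, so at 33.45° a degree of longitude is 111195 × 0.8344 ≈ 92777.5 m.
So at most 1e-07° × 92777.5 ≈ 0.00927775 m east–west.
That is 0.00927775 m = 0.92777 cm.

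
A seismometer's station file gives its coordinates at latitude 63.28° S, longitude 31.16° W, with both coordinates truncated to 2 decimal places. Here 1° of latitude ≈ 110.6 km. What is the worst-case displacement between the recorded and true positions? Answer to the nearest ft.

3979 ft

Truncating at 2 decimal places can drop up to a full unit in the last place, so each coordinate may be off by as much as 0.01°.
North–south component: 0.01° × 110600 = 1106 m.
E–W at 63.28°: 0.01° × 110600 × cos 63.28° = 0.01 × 110600 × 0.4496 ≈ 497.292 m.
The two errors are perpendicular, so the maximum displacement is √(1106² + 497.292²) ≈ 1212.66 m.
Converting: 1212.66 m × 3.2808 ft/m ≈ 3978.5 ft.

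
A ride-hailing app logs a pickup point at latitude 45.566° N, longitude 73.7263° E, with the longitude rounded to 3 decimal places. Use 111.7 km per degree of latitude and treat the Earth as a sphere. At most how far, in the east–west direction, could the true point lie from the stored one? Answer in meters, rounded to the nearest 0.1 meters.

39.1 meters

Rounding to 3 decimal places leaves the longitude within ±0.0005° of the true value.
One degree of longitude at 45.566° is 111700 × cos 45.566° ≈ 111700 × 0.7001 = 78199.7 m.
East–west error: 0.0005° × 78199.7 m/° ≈ 39.0999 m.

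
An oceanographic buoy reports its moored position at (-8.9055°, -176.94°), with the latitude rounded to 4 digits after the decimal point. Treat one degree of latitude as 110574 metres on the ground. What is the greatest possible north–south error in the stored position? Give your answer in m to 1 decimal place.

5.5 m

Rounding to 4 decimal places leaves the latitude within ±5e-05° of the true value.
So the N–S error is at most 5e-05 × 110574 = 5.5287 m.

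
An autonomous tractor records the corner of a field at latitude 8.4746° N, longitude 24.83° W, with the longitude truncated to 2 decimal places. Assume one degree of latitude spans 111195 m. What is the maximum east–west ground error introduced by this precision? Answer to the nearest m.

1100 m

Truncating at 2 decimal places can drop up to a full unit in the last place, so the longitude may be off by as much as 0.01°.
At latitude 8.4746° a degree of longitude spans 111195 m × cos 8.4746° = 111195 × 0.9891 ≈ 109981 m.
Maximum E–W displacement: 0.01 × 109981 = 1099.81 m.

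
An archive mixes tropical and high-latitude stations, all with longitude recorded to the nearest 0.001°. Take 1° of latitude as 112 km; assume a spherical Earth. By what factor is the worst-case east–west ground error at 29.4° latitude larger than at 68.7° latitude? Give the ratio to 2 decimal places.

Rounding to 3 decimal places leaves the longitude within ±0.0005° of the true value.
At 29.4°: 0.0005° × 112000 × cos 29.4° = 0.0005 × 112000 × 0.8712 ≈ 48.788 m.
At 68.7°: 0.0005° × 112000 × cos 68.7° = 0.0005 × 112000 × 0.3633 ≈ 20.342 m.
Ratio: 48.788 / 20.342 = cos 29.4° / cos 68.7° ≈ 2.3984.

2.40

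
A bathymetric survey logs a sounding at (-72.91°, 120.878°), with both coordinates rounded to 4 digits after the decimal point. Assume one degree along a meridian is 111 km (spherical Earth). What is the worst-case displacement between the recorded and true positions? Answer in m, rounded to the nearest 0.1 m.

5.8 m

Rounding to 4 decimal places leaves each coordinate within ±5e-05° of the true value.
Latitude error → 5e-05 × 111000 = 5.55 m along the meridian.
Longitude error → 5e-05 × 111000 × cos 72.91° = 5e-05 × 111000 × 0.2939 ≈ 1.631 m.
Combining orthogonally: (5.55² + 1.631²)^½ ≈ 5.78469 m.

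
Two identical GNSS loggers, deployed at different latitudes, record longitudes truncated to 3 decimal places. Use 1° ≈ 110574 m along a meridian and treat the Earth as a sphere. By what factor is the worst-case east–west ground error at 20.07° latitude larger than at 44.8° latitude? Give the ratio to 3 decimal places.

Truncating at 3 decimal places can drop up to a full unit in the last place, so the longitude may be off by as much as 0.001°.
At 20.07°: 0.001° × 110574 × cos 20.07° = 0.001 × 110574 × 0.9393 ≈ 103.86 m.
At 44.8°: 0.001° × 110574 × cos 44.8° = 0.001 × 110574 × 0.7096 ≈ 78.46 m.
The ratio reduces to cos 20.07° / cos 44.8° = 0.9393/0.7096 ≈ 1.3237.

1.324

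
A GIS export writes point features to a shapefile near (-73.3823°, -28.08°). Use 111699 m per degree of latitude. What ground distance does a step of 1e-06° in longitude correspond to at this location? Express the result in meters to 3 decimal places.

1e-06° of longitude at 73.3823° is 1e-06 × 111699 × cos 73.3823° ≈ 1e-06 × 31944.2 = 0.0319442 m.

0.032 meters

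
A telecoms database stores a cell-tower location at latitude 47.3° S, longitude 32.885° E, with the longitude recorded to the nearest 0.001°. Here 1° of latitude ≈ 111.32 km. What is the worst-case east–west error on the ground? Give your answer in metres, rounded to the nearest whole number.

38 metres

Rounding to 3 decimal places leaves the longitude within ±0.0005° of the true value.
At latitude 47.3° a degree of longitude spans 111320 m × cos 47.3° = 111320 × 0.6782 ≈ 75492.7 m.
So at most 0.0005° × 75492.7 ≈ 37.7464 m east–west.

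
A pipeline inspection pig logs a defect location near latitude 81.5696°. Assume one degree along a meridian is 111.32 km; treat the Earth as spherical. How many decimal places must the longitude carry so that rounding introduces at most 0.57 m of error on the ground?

5 decimal places

At 81.5696° one degree of longitude covers 111320 × cos 81.5696° ≈ 111320 × 0.1466 ≈ 16320.4 m.
With N decimal places the half-ulp bound is 0.5·10⁻ᴺ°, or 0.5·10⁻ᴺ × 16320.4 m on the ground.
Setting 8160.2 × 10⁻ᴺ ≤ 0.57 gives 10ᴺ ≥ 1.432e+04, i.e. N ≥ 4.16.
At 4 places the error can reach 0.816 m, but 5 places keeps it to 0.0816 m.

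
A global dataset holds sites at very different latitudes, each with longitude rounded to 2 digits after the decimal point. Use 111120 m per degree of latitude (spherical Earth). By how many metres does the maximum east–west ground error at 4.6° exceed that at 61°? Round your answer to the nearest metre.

Rounding to 2 decimal places leaves the longitude within ±0.005° of the true value.
Error at 4.6° = 0.005° × 111120 × cos 4.6° ≈ 555.6 × 0.9968 = 553.81 m.
At 61°: 0.005° × 111120 × cos 61° = 0.005 × 111120 × 0.4848 ≈ 269.36 m.
Difference: 553.81 − 269.36 = 284.45 m.

284 metres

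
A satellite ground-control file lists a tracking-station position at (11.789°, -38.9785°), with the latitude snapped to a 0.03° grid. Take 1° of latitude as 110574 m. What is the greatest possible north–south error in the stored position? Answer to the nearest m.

1659 m

With a 0.03° grid the true value lies within half a step, ±0.03°/2 = ±0.015°, of the stored one.
North–south distance: 0.015° × 110574 m/° = 1658.61 m.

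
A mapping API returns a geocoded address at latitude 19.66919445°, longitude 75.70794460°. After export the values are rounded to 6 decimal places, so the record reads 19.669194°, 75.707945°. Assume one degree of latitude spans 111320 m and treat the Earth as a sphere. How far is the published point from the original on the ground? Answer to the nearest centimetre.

7 centimetres

Δlat = 19.66919445 − 19.669194 = +0.00000045°; Δlon = 75.70794460 − 75.707945 = -0.00000040°.
N–S: 0.00000045° × 111320 m/° = 0.050094 m.
East–west at this latitude: -0.00000040° × 111320 × cos 19.6692° ≈ -0.00000040 × 104825 = -0.0419299 m.
Hypotenuse of the two orthogonal shifts: √(0.050094² + 0.0419299²) = 0.0653263 m.
That is 0.0653263 m = 6.5326 cm.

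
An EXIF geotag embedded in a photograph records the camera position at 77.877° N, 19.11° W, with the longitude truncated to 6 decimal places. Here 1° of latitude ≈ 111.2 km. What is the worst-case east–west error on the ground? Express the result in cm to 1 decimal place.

2.3 cm

Truncating at 6 decimal places can drop up to a full unit in the last place, so the longitude may be off by as much as 1e-06°.
Parallels shrink by cos φ, so at 77.877° a degree of longitude is 111200 × 0.2100 ≈ 23353.2 m.
So at most 1e-06° × 23353.2 ≈ 0.0233532 m east–west.
That is 0.0233532 m = 2.3353 cm.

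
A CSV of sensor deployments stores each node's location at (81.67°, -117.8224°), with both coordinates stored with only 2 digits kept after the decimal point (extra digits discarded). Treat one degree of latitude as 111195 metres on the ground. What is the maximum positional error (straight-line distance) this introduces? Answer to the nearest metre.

1124 metres

Truncating at 2 decimal places can drop up to a full unit in the last place, so each coordinate may be off by as much as 0.01°.
N–S: 0.01° × 111195 m/° = 1111.95 m.
E–W at 81.67°: 0.01° × 111195 × cos 81.67° = 0.01 × 111195 × 0.1449 ≈ 161.093 m.
The two errors are perpendicular, so the maximum displacement is √(1111.95² + 161.093²) ≈ 1123.56 m.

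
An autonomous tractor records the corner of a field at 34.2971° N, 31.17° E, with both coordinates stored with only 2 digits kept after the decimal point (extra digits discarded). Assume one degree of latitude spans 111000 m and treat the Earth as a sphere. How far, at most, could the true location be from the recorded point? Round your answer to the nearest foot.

4724 feet

Truncating at 2 decimal places can drop up to a full unit in the last place, so each coordinate may be off by as much as 0.01°.
N–S: 0.01° × 111000 m/° = 1110 m.
E–W at 34.2971°: 0.01° × 111000 × cos 34.2971° = 0.01 × 111000 × 0.8261 ≈ 917.001 m.
Combining orthogonally: (1110² + 917.001²)^½ ≈ 1439.79 m.
Converting: 1439.79 m × 3.2808 ft/m ≈ 4723.7 ft.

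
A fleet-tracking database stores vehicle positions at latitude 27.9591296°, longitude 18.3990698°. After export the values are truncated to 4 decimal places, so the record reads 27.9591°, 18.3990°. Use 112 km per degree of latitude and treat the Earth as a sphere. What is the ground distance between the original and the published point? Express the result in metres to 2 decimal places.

Δlat = 27.9591296 − 27.9591 = +0.0000296°; Δlon = 18.3990698 − 18.3990 = +0.0000698°.
N–S: 0.0000296° × 112000 m/° = 3.3152 m.
East–west at this latitude: 0.0000698° × 112000 × cos 27.9591° ≈ 0.0000698 × 98927.6 = 6.90515 m.
Combined displacement = (3.3152² + 6.90515²)^½ ≈ 7.65974 m.

7.66 metres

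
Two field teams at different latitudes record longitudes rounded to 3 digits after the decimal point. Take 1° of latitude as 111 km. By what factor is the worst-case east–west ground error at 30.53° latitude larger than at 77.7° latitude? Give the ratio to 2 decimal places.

Rounding to 3 decimal places leaves the longitude within ±0.0005° of the true value.
Error at 30.53° = 0.0005° × 111000 × cos 30.53° ≈ 55.5 × 0.8614 = 47.806 m.
At 77.7°: 0.0005° × 111000 × cos 77.7° = 0.0005 × 111000 × 0.2130 ≈ 11.823 m.
The ratio reduces to cos 30.53° / cos 77.7° = 0.8614/0.2130 ≈ 4.0434.

4.04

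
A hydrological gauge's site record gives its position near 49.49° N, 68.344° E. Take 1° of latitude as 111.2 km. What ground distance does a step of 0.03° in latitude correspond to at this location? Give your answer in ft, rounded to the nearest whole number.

10945 ft

Along a meridian 0.03° is 0.03 × 111200 = 3336 m.
Converting: 3336 m × 3.2808 ft/m ≈ 10945 ft.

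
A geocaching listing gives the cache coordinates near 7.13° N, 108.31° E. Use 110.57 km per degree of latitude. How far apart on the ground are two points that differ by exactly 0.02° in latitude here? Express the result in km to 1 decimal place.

2.2 km

0.02° × 110570 m/° = 2211.4 m.
That is 2211.4 m = 2.2114 km.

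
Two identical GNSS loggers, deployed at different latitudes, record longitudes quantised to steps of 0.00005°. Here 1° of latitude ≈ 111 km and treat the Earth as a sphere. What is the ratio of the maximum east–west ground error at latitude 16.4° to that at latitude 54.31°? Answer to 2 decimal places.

With a 0.00005° grid the true value lies within half a step, ±0.00005°/2 = ±2.5e-05°, of the stored one.
Error at 16.4° = 2.5e-05° × 111000 × cos 16.4° ≈ 2.775 × 0.9593 = 2.6621 m.
At 54.31°: 2.5e-05° × 111000 × cos 54.31° = 2.5e-05 × 111000 × 0.5834 ≈ 1.6189 m.
Ratio: 2.6621 / 1.6189 = cos 16.4° / cos 54.31° ≈ 1.6444.

1.64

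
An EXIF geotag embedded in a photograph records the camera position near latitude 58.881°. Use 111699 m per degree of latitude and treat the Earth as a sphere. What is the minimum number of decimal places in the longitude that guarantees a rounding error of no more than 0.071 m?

6 decimal places

At 58.881° one degree of longitude covers 111699 × cos 58.881° ≈ 111699 × 0.5168 ≈ 57728 m.
N decimal places → at most half a unit in the last place, 0.5 × 10⁻ᴺ° = 57728/2 × 10⁻ᴺ m.
Need 0.5 × 57728 × 10⁻ᴺ ≤ 0.071 → 10⁻ᴺ ≤ 2.460e-06, so N ≥ 5.61.
N = 5 would give 0.289 m (too coarse); N = 6 gives 0.0289 m ≤ 0.071 m.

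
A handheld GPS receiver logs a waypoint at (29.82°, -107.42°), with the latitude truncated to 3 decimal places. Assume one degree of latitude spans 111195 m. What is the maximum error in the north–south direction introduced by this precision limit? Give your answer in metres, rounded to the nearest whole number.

Truncating at 3 decimal places can drop up to a full unit in the last place, so the latitude may be off by as much as 0.001°.
So the N–S error is at most 0.001 × 111195 = 111.195 m.

111 metres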